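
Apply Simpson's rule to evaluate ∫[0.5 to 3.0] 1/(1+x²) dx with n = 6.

f(x) = 1/(1+x²)
a = 0.5, b = 3.0, n = 6
h = (b - a)/n = 0.416667

Simpson's rule: (h/3)[f(x₀) + 4f(x₁) + 2f(x₂) + ... + f(xₙ)]

x_0 = 0.5000, f(x_0) = 0.800000, coefficient = 1
x_1 = 0.9167, f(x_1) = 0.543396, coefficient = 4
x_2 = 1.3333, f(x_2) = 0.360000, coefficient = 2
x_3 = 1.7500, f(x_3) = 0.246154, coefficient = 4
x_4 = 2.1667, f(x_4) = 0.175610, coefficient = 2
x_5 = 2.5833, f(x_5) = 0.130317, coefficient = 4
x_6 = 3.0000, f(x_6) = 0.100000, coefficient = 1

I ≈ (0.416667/3) × 5.650687 = 0.784818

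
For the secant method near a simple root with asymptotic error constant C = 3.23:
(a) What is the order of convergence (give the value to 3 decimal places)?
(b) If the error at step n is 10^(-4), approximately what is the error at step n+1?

(a) Secant method has superlinear convergence with order φ = (1+√5)/2 ≈ 1.618.
    This means |e_{n+1}| ≈ C|e_n|^1.618.

(b) With |e_n| = 10^(-4) and C = 3.23:
    |e_{n+1}| ≈ 3.23 × (10^(-4))^1.618 = 3.23 × 10^(-6.47)

(a) ≈ 1.618 (golden ratio); (b) |e_{n+1}| ≈ 1.089e-06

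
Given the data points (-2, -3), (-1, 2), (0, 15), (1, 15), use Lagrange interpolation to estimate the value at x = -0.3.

Lagrange interpolation formula:
P(x) = Σ yᵢ × Lᵢ(x)
where Lᵢ(x) = Π_{j≠i} (x - xⱼ)/(xᵢ - xⱼ)

L_0(-0.3) = (-0.3 - (-1))/(-2 - (-1)) × (-0.3 - 0)/(-2 - 0) × (-0.3 - 1)/(-2 - 1) = -0.045500
L_1(-0.3) = (-0.3 - (-2))/(-1 - (-2)) × (-0.3 - 0)/(-1 - 0) × (-0.3 - 1)/(-1 - 1) = 0.331500
L_2(-0.3) = (-0.3 - (-2))/(0 - (-2)) × (-0.3 - (-1))/(0 - (-1)) × (-0.3 - 1)/(0 - 1) = 0.773500
L_3(-0.3) = (-0.3 - (-2))/(1 - (-2)) × (-0.3 - (-1))/(1 - (-1)) × (-0.3 - 0)/(1 - 0) = -0.059500

P(-0.3) = (-3)×L_0(-0.3) + 2×L_1(-0.3) + 15×L_2(-0.3) + 15×L_3(-0.3)
P(-0.3) = 11.509500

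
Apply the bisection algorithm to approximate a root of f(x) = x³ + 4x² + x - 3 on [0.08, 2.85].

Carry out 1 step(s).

f(x) = x³ + 4x² + x - 3
Initial interval: [0.08, 2.85]

Iteration 1:
  c_1 = (0.080000 + 2.850000)/2 = 1.465000
  f(c_1) = f(1.465000) = 10.194120
  f(a) × f(c) < 0, new interval: [0.080000, 1.465000]

After 1 iteration(s), the approximation is c_1 = 1.465000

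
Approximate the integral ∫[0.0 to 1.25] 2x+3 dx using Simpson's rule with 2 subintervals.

f(x) = 2x+3
a = 0.0, b = 1.25, n = 2
h = (b - a)/n = 0.625000

Simpson's rule: (h/3)[f(x₀) + 4f(x₁) + 2f(x₂) + ... + f(xₙ)]

x_0 = 0.0000, f(x_0) = 3.000000, coefficient = 1
x_1 = 0.6250, f(x_1) = 4.250000, coefficient = 4
x_2 = 1.2500, f(x_2) = 5.500000, coefficient = 1

I ≈ (0.625000/3) × 25.500000 = 5.312500
Exact value: 5.312500
Error: 0.000000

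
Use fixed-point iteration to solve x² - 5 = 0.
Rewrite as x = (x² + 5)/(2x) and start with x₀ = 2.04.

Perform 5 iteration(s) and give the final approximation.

Equation: x² - 5 = 0
Fixed-point form: x = (x² + 5)/(2x)
x₀ = 2.04

x_1 = g(2.040000) = 2.245490
x_2 = g(2.245490) = 2.236088
x_3 = g(2.236088) = 2.236068
x_4 = g(2.236068) = 2.236068
x_5 = g(2.236068) = 2.236068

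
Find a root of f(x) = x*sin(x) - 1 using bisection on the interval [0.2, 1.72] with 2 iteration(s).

f(x) = x*sin(x) - 1
Initial interval: [0.2, 1.72]

Iteration 1:
  c_1 = (0.200000 + 1.720000)/2 = 0.960000
  f(c_1) = f(0.960000) = -0.213576
  f(a) × f(c) ≥ 0, new interval: [0.960000, 1.720000]
Iteration 2:
  c_2 = (0.960000 + 1.720000)/2 = 1.340000
  f(c_2) = f(1.340000) = 0.304469
  f(a) × f(c) < 0, new interval: [0.960000, 1.340000]

After 2 iteration(s), the approximation is c_2 = 1.340000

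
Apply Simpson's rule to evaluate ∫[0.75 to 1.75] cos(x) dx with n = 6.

f(x) = cos(x)
a = 0.75, b = 1.75, n = 6
h = (b - a)/n = 0.166667

Simpson's rule: (h/3)[f(x₀) + 4f(x₁) + 2f(x₂) + ... + f(xₙ)]

x_0 = 0.7500, f(x_0) = 0.731689, coefficient = 1
x_1 = 0.9167, f(x_1) = 0.608469, coefficient = 4
x_2 = 1.0833, f(x_2) = 0.468386, coefficient = 2
x_3 = 1.2500, f(x_3) = 0.315322, coefficient = 4
x_4 = 1.4167, f(x_4) = 0.153520, coefficient = 2
x_5 = 1.5833, f(x_5) = -0.012537, coefficient = 4
x_6 = 1.7500, f(x_6) = -0.178246, coefficient = 1

I ≈ (0.166667/3) × 5.442273 = 0.302348
Exact value: 0.302347
Error: 0.000001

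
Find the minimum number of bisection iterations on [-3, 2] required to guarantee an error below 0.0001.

We need (b-a)/2^n ≤ 0.0001
(2 - (-3))/2^n ≤ 0.0001
5/2^n ≤ 0.0001
2^n ≥ 50000
n ≥ log₂(50000) = 15.61
n ≥ 16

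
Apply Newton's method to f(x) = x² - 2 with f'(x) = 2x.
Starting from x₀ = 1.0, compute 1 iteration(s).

f(x) = x² - 2
f'(x) = 2x
x₀ = 1.0

Newton-Raphson formula: x_{n+1} = x_n - f(x_n)/f'(x_n)

Iteration 1:
  f(1.000000) = -1.000000
  f'(1.000000) = 2.000000
  x_1 = 1.000000 - (-1.000000)/2.000000 = 1.500000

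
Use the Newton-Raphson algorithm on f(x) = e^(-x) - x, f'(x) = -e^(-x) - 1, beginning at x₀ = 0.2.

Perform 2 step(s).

f(x) = e^(-x) - x
f'(x) = -e^(-x) - 1
x₀ = 0.2

Newton-Raphson formula: x_{n+1} = x_n - f(x_n)/f'(x_n)

Iteration 1:
  f(0.200000) = 0.618731
  f'(0.200000) = -1.818731
  x_1 = 0.200000 - 0.618731/(-1.818731) = 0.540199
Iteration 2:
  f(0.540199) = 0.042433
  f'(0.540199) = -1.582632
  x_2 = 0.540199 - 0.042433/(-1.582632) = 0.567011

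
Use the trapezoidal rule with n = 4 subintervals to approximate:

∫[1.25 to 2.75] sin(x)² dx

f(x) = sin(x)²
a = 1.25, b = 2.75, n = 4
h = (b - a)/n = 0.375000

Trapezoidal rule: (h/2)[f(x₀) + 2f(x₁) + 2f(x₂) + ... + f(xₙ)]

x_0 = 1.2500, f(x_0) = 0.900572, coefficient = 1
x_1 = 1.6250, f(x_1) = 0.997065, coefficient = 2
x_2 = 2.0000, f(x_2) = 0.826822, coefficient = 2
x_3 = 2.3750, f(x_3) = 0.481199, coefficient = 2
x_4 = 2.7500, f(x_4) = 0.145665, coefficient = 1

I ≈ (0.375000/2) × 5.656408 = 1.060577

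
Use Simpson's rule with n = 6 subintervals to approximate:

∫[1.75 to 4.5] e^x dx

f(x) = e^x
a = 1.75, b = 4.5, n = 6
h = (b - a)/n = 0.458333

Simpson's rule: (h/3)[f(x₀) + 4f(x₁) + 2f(x₂) + ... + f(xₙ)]

x_0 = 1.7500, f(x_0) = 5.754603, coefficient = 1
x_1 = 2.2083, f(x_1) = 9.100536, coefficient = 4
x_2 = 2.6667, f(x_2) = 14.391916, coefficient = 2
x_3 = 3.1250, f(x_3) = 22.759895, coefficient = 4
x_4 = 3.5833, f(x_4) = 35.993319, coefficient = 2
x_5 = 4.0417, f(x_5) = 56.921132, coefficient = 4
x_6 = 4.5000, f(x_6) = 90.017131, coefficient = 1

I ≈ (0.458333/3) × 551.668458 = 84.282681
Exact value: 84.262529
Error: 0.020153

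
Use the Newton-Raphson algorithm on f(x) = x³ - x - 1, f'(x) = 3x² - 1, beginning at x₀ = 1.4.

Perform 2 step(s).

f(x) = x³ - x - 1
f'(x) = 3x² - 1
x₀ = 1.4

Newton-Raphson formula: x_{n+1} = x_n - f(x_n)/f'(x_n)

Iteration 1:
  f(1.400000) = 0.344000
  f'(1.400000) = 4.880000
  x_1 = 1.400000 - 0.344000/4.880000 = 1.329508
Iteration 2:
  f(1.329508) = 0.020520
  f'(1.329508) = 4.302776
  x_2 = 1.329508 - 0.020520/4.302776 = 1.324739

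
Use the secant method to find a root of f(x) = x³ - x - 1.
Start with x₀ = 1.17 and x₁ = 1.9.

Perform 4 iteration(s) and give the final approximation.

f(x) = x³ - x - 1
x₀ = 1.17, x₁ = 1.9

Secant formula: x_{n+1} = x_n - f(x_n)(x_n - x_{n-1})/(f(x_n) - f(x_{n-1}))

Iteration 1:
  f(1.170000) = -0.568387
  f(1.900000) = 3.959000
  x_2 = 1.900000 - 3.959000×(1.900000 - 1.170000)/(3.959000 - (-0.568387))
       = 1.261647
Iteration 2:
  f(1.900000) = 3.959000
  f(1.261647) = -0.253416
  x_3 = 1.261647 - (-0.253416)×(1.261647 - 1.900000)/(-0.253416 - 3.959000)
       = 1.300050
Iteration 3:
  f(1.261647) = -0.253416
  f(1.300050) = -0.102796
  x_4 = 1.300050 - (-0.102796)×(1.300050 - 1.261647)/(-0.102796 - (-0.253416))
       = 1.326260
Iteration 4:
  f(1.300050) = -0.102796
  f(1.326260) = 0.006584
  x_5 = 1.326260 - 0.006584×(1.326260 - 1.300050)/(0.006584 - (-0.102796))
       = 1.324682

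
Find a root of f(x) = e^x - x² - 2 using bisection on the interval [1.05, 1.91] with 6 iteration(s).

f(x) = e^x - x² - 2
Initial interval: [1.05, 1.91]

Iteration 1:
  c_1 = (1.050000 + 1.910000)/2 = 1.480000
  f(c_1) = f(1.480000) = 0.202546
  f(a) × f(c) < 0, new interval: [1.050000, 1.480000]
Iteration 2:
  c_2 = (1.050000 + 1.480000)/2 = 1.265000
  f(c_2) = f(1.265000) = -0.057132
  f(a) × f(c) ≥ 0, new interval: [1.265000, 1.480000]
Iteration 3:
  c_3 = (1.265000 + 1.480000)/2 = 1.372500
  f(c_3) = f(1.372500) = 0.061445
  f(a) × f(c) < 0, new interval: [1.265000, 1.372500]
Iteration 4:
  c_4 = (1.265000 + 1.372500)/2 = 1.318750
  f(c_4) = f(1.318750) = -0.000357
  f(a) × f(c) ≥ 0, new interval: [1.318750, 1.372500]
Iteration 5:
  c_5 = (1.318750 + 1.372500)/2 = 1.345625
  f(c_5) = f(1.345625) = 0.029880
  f(a) × f(c) < 0, new interval: [1.318750, 1.345625]
Iteration 6:
  c_6 = (1.318750 + 1.345625)/2 = 1.332188
  f(c_6) = f(1.332188) = 0.014600
  f(a) × f(c) < 0, new interval: [1.318750, 1.332188]

After 6 iteration(s), the approximation is c_6 = 1.332188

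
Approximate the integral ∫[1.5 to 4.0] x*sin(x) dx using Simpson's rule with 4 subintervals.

f(x) = x*sin(x)
a = 1.5, b = 4.0, n = 4
h = (b - a)/n = 0.625000

Simpson's rule: (h/3)[f(x₀) + 4f(x₁) + 2f(x₂) + ... + f(xₙ)]

x_0 = 1.5000, f(x_0) = 1.496242, coefficient = 1
x_1 = 2.1250, f(x_1) = 1.806930, coefficient = 4
x_2 = 2.7500, f(x_2) = 1.049568, coefficient = 2
x_3 = 3.3750, f(x_3) = -0.780617, coefficient = 4
x_4 = 4.0000, f(x_4) = -3.027210, coefficient = 1

I ≈ (0.625000/3) × 4.673420 = 0.973629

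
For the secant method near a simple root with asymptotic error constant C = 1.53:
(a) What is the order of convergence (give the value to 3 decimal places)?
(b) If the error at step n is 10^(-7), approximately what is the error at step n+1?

(a) Secant method has superlinear convergence with order φ = (1+√5)/2 ≈ 1.618.
    This means |e_{n+1}| ≈ C|e_n|^1.618.

(b) With |e_n| = 10^(-7) and C = 1.53:
    |e_{n+1}| ≈ 1.53 × (10^(-7))^1.618 = 1.53 × 10^(-11.33)

(a) ≈ 1.618 (golden ratio); (b) |e_{n+1}| ≈ 7.219e-12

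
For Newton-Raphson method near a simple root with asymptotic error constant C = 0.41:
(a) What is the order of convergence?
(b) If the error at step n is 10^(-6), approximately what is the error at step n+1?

(a) Newton-Raphson has quadratic (order 2) convergence near simple roots.
    This means |e_{n+1}| ≈ C|e_n|².

(b) With |e_n| = 10^(-6) and C = 0.41:
    |e_{n+1}| ≈ 0.41 × (10^(-6))² = 0.41 × 10^(-12)

(a) 2 (quadratic); (b) |e_{n+1}| ≈ 4.100e-13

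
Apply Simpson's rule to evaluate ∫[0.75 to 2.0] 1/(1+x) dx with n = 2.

f(x) = 1/(1+x)
a = 0.75, b = 2.0, n = 2
h = (b - a)/n = 0.625000

Simpson's rule: (h/3)[f(x₀) + 4f(x₁) + 2f(x₂) + ... + f(xₙ)]

x_0 = 0.7500, f(x_0) = 0.571429, coefficient = 1
x_1 = 1.3750, f(x_1) = 0.421053, coefficient = 4
x_2 = 2.0000, f(x_2) = 0.333333, coefficient = 1

I ≈ (0.625000/3) × 2.588972 = 0.539369
Exact value: 0.538997
Error: 0.000373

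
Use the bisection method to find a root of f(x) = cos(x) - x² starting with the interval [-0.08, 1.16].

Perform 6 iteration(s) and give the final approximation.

f(x) = cos(x) - x²
Initial interval: [-0.08, 1.16]

Iteration 1:
  c_1 = (-0.080000 + 1.160000)/2 = 0.540000
  f(c_1) = f(0.540000) = 0.566109
  f(a) × f(c) ≥ 0, new interval: [0.540000, 1.160000]
Iteration 2:
  c_2 = (0.540000 + 1.160000)/2 = 0.850000
  f(c_2) = f(0.850000) = -0.062517
  f(a) × f(c) < 0, new interval: [0.540000, 0.850000]
Iteration 3:
  c_3 = (0.540000 + 0.850000)/2 = 0.695000
  f(c_3) = f(0.695000) = 0.285029
  f(a) × f(c) ≥ 0, new interval: [0.695000, 0.850000]
Iteration 4:
  c_4 = (0.695000 + 0.850000)/2 = 0.772500
  f(c_4) = f(0.772500) = 0.119412
  f(a) × f(c) ≥ 0, new interval: [0.772500, 0.850000]
Iteration 5:
  c_5 = (0.772500 + 0.850000)/2 = 0.811250
  f(c_5) = f(0.811250) = 0.030466
  f(a) × f(c) ≥ 0, new interval: [0.811250, 0.850000]
Iteration 6:
  c_6 = (0.811250 + 0.850000)/2 = 0.830625
  f(c_6) = f(0.830625) = -0.015523
  f(a) × f(c) < 0, new interval: [0.811250, 0.830625]

After 6 iteration(s), the approximation is c_6 = 0.830625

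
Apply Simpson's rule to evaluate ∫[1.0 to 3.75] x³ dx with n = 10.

f(x) = x³
a = 1.0, b = 3.75, n = 10
h = (b - a)/n = 0.275000

Simpson's rule: (h/3)[f(x₀) + 4f(x₁) + 2f(x₂) + ... + f(xₙ)]

x_0 = 1.0000, f(x_0) = 1.000000, coefficient = 1
x_1 = 1.2750, f(x_1) = 2.072672, coefficient = 4
x_2 = 1.5500, f(x_2) = 3.723875, coefficient = 2
x_3 = 1.8250, f(x_3) = 6.078391, coefficient = 4
x_4 = 2.1000, f(x_4) = 9.261000, coefficient = 2
x_5 = 2.3750, f(x_5) = 13.396484, coefficient = 4
x_6 = 2.6500, f(x_6) = 18.609625, coefficient = 2
x_7 = 2.9250, f(x_7) = 25.025203, coefficient = 4
x_8 = 3.2000, f(x_8) = 32.768000, coefficient = 2
x_9 = 3.4750, f(x_9) = 41.962797, coefficient = 4
x_10 = 3.7500, f(x_10) = 52.734375, coefficient = 1

I ≈ (0.275000/3) × 536.601563 = 49.188477
Exact value: 49.188477
Error: 0.000000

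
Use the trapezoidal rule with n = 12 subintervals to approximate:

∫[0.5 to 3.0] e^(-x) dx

f(x) = e^(-x)
a = 0.5, b = 3.0, n = 12
h = (b - a)/n = 0.208333

Trapezoidal rule: (h/2)[f(x₀) + 2f(x₁) + 2f(x₂) + ... + f(xₙ)]

x_0 = 0.5000, f(x_0) = 0.606531, coefficient = 1
x_1 = 0.7083, f(x_1) = 0.492464, coefficient = 2
x_2 = 0.9167, f(x_2) = 0.399850, coefficient = 2
x_3 = 1.1250, f(x_3) = 0.324652, coefficient = 2
x_4 = 1.3333, f(x_4) = 0.263597, coefficient = 2
x_5 = 1.5417, f(x_5) = 0.214024, coefficient = 2
x_6 = 1.7500, f(x_6) = 0.173774, coefficient = 2
x_7 = 1.9583, f(x_7) = 0.141093, coefficient = 2
x_8 = 2.1667, f(x_8) = 0.114559, coefficient = 2
x_9 = 2.3750, f(x_9) = 0.093014, coefficient = 2
x_10 = 2.5833, f(x_10) = 0.075522, coefficient = 2
x_11 = 2.7917, f(x_11) = 0.061319, coefficient = 2
x_12 = 3.0000, f(x_12) = 0.049787, coefficient = 1

I ≈ (0.208333/2) × 5.364056 = 0.558756
Exact value: 0.556744
Error: 0.002012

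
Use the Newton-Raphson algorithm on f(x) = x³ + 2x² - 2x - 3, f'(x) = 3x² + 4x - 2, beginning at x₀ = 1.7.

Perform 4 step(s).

f(x) = x³ + 2x² - 2x - 3
f'(x) = 3x² + 4x - 2
x₀ = 1.7

Newton-Raphson formula: x_{n+1} = x_n - f(x_n)/f'(x_n)

Iteration 1:
  f(1.700000) = 4.293000
  f'(1.700000) = 13.470000
  x_1 = 1.700000 - 4.293000/13.470000 = 1.381292
Iteration 2:
  f(1.381292) = 0.688809
  f'(1.381292) = 9.249068
  x_2 = 1.381292 - 0.688809/9.249068 = 1.306818
Iteration 3:
  f(1.306818) = 0.033663
  f'(1.306818) = 8.350596
  x_3 = 1.306818 - 0.033663/8.350596 = 1.302787
Iteration 4:
  f(1.302787) = 0.000096
  f'(1.302787) = 8.302912
  x_4 = 1.302787 - 0.000096/8.302912 = 1.302776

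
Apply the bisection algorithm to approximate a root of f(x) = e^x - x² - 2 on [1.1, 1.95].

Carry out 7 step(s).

f(x) = e^x - x² - 2
Initial interval: [1.1, 1.95]

Iteration 1:
  c_1 = (1.100000 + 1.950000)/2 = 1.525000
  f(c_1) = f(1.525000) = 0.269519
  f(a) × f(c) < 0, new interval: [1.100000, 1.525000]
Iteration 2:
  c_2 = (1.100000 + 1.525000)/2 = 1.312500
  f(c_2) = f(1.312500) = -0.007206
  f(a) × f(c) ≥ 0, new interval: [1.312500, 1.525000]
Iteration 3:
  c_3 = (1.312500 + 1.525000)/2 = 1.418750
  f(c_3) = f(1.418750) = 0.119101
  f(a) × f(c) < 0, new interval: [1.312500, 1.418750]
Iteration 4:
  c_4 = (1.312500 + 1.418750)/2 = 1.365625
  f(c_4) = f(1.365625) = 0.053240
  f(a) × f(c) < 0, new interval: [1.312500, 1.365625]
Iteration 5:
  c_5 = (1.312500 + 1.365625)/2 = 1.339063
  f(c_5) = f(1.339063) = 0.022376
  f(a) × f(c) < 0, new interval: [1.312500, 1.339063]
Iteration 6:
  c_6 = (1.312500 + 1.339063)/2 = 1.325781
  f(c_6) = f(1.325781) = 0.007430
  f(a) × f(c) < 0, new interval: [1.312500, 1.325781]
Iteration 7:
  c_7 = (1.312500 + 1.325781)/2 = 1.319141
  f(c_7) = f(1.319141) = 0.000074
  f(a) × f(c) < 0, new interval: [1.312500, 1.319141]

After 7 iteration(s), the approximation is c_7 = 1.319141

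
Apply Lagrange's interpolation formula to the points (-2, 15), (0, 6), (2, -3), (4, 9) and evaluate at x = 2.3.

Lagrange interpolation formula:
P(x) = Σ yᵢ × Lᵢ(x)
where Lᵢ(x) = Π_{j≠i} (x - xⱼ)/(xᵢ - xⱼ)

L_0(2.3) = (2.3 - 0)/(-2 - 0) × (2.3 - 2)/(-2 - 2) × (2.3 - 4)/(-2 - 4) = 0.024437
L_1(2.3) = (2.3 - (-2))/(0 - (-2)) × (2.3 - 2)/(0 - 2) × (2.3 - 4)/(0 - 4) = -0.137062
L_2(2.3) = (2.3 - (-2))/(2 - (-2)) × (2.3 - 0)/(2 - 0) × (2.3 - 4)/(2 - 4) = 1.050812
L_3(2.3) = (2.3 - (-2))/(4 - (-2)) × (2.3 - 0)/(4 - 0) × (2.3 - 2)/(4 - 2) = 0.061812

P(2.3) = 15×L_0(2.3) + 6×L_1(2.3) + (-3)×L_2(2.3) + 9×L_3(2.3)
P(2.3) = -3.051937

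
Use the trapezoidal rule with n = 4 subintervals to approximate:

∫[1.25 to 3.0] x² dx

f(x) = x²
a = 1.25, b = 3.0, n = 4
h = (b - a)/n = 0.437500

Trapezoidal rule: (h/2)[f(x₀) + 2f(x₁) + 2f(x₂) + ... + f(xₙ)]

x_0 = 1.2500, f(x_0) = 1.562500, coefficient = 1
x_1 = 1.6875, f(x_1) = 2.847656, coefficient = 2
x_2 = 2.1250, f(x_2) = 4.515625, coefficient = 2
x_3 = 2.5625, f(x_3) = 6.566406, coefficient = 2
x_4 = 3.0000, f(x_4) = 9.000000, coefficient = 1

I ≈ (0.437500/2) × 38.421875 = 8.404785
Exact value: 8.348958
Error: 0.055827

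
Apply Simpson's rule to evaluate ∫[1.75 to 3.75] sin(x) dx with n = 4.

f(x) = sin(x)
a = 1.75, b = 3.75, n = 4
h = (b - a)/n = 0.500000

Simpson's rule: (h/3)[f(x₀) + 4f(x₁) + 2f(x₂) + ... + f(xₙ)]

x_0 = 1.7500, f(x_0) = 0.983986, coefficient = 1
x_1 = 2.2500, f(x_1) = 0.778073, coefficient = 4
x_2 = 2.7500, f(x_2) = 0.381661, coefficient = 2
x_3 = 3.2500, f(x_3) = -0.108195, coefficient = 4
x_4 = 3.7500, f(x_4) = -0.571561, coefficient = 1

I ≈ (0.500000/3) × 3.855259 = 0.642543
Exact value: 0.642313
Error: 0.000230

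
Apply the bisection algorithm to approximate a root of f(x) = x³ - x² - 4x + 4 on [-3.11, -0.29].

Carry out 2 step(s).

f(x) = x³ - x² - 4x + 4
Initial interval: [-3.11, -0.29]

Iteration 1:
  c_1 = (-3.110000 + (-0.290000))/2 = -1.700000
  f(c_1) = f(-1.700000) = 2.997000
  f(a) × f(c) < 0, new interval: [-3.110000, -1.700000]
Iteration 2:
  c_2 = (-3.110000 + (-1.700000))/2 = -2.405000
  f(c_2) = f(-2.405000) = -6.074605
  f(a) × f(c) ≥ 0, new interval: [-2.405000, -1.700000]

After 2 iteration(s), the approximation is c_2 = -2.405000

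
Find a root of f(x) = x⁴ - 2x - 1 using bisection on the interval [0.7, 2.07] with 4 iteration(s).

f(x) = x⁴ - 2x - 1
Initial interval: [0.7, 2.07]

Iteration 1:
  c_1 = (0.700000 + 2.070000)/2 = 1.385000
  f(c_1) = f(1.385000) = -0.090413
  f(a) × f(c) ≥ 0, new interval: [1.385000, 2.070000]
Iteration 2:
  c_2 = (1.385000 + 2.070000)/2 = 1.727500
  f(c_2) = f(1.727500) = 4.450785
  f(a) × f(c) < 0, new interval: [1.385000, 1.727500]
Iteration 3:
  c_3 = (1.385000 + 1.727500)/2 = 1.556250
  f(c_3) = f(1.556250) = 1.753168
  f(a) × f(c) < 0, new interval: [1.385000, 1.556250]
Iteration 4:
  c_4 = (1.385000 + 1.556250)/2 = 1.470625
  f(c_4) = f(1.470625) = 0.736185
  f(a) × f(c) < 0, new interval: [1.385000, 1.470625]

After 4 iteration(s), the approximation is c_4 = 1.470625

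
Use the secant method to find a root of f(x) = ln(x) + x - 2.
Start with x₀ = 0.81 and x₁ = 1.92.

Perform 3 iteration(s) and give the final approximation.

f(x) = ln(x) + x - 2
x₀ = 0.81, x₁ = 1.92

Secant formula: x_{n+1} = x_n - f(x_n)(x_n - x_{n-1})/(f(x_n) - f(x_{n-1}))

Iteration 1:
  f(0.810000) = -1.400721
  f(1.920000) = 0.572325
  x_2 = 1.920000 - 0.572325×(1.920000 - 0.810000)/(0.572325 - (-1.400721))
       = 1.598020
Iteration 2:
  f(1.920000) = 0.572325
  f(1.598020) = 0.066786
  x_3 = 1.598020 - 0.066786×(1.598020 - 1.920000)/(0.066786 - 0.572325)
       = 1.555484
Iteration 3:
  f(1.598020) = 0.066786
  f(1.555484) = -0.002729
  x_4 = 1.555484 - (-0.002729)×(1.555484 - 1.598020)/(-0.002729 - 0.066786)
       = 1.557154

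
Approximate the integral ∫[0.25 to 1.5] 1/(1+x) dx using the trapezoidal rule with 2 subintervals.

f(x) = 1/(1+x)
a = 0.25, b = 1.5, n = 2
h = (b - a)/n = 0.625000

Trapezoidal rule: (h/2)[f(x₀) + 2f(x₁) + 2f(x₂) + ... + f(xₙ)]

x_0 = 0.2500, f(x_0) = 0.800000, coefficient = 1
x_1 = 0.8750, f(x_1) = 0.533333, coefficient = 2
x_2 = 1.5000, f(x_2) = 0.400000, coefficient = 1

I ≈ (0.625000/2) × 2.266667 = 0.708333
Exact value: 0.693147
Error: 0.015186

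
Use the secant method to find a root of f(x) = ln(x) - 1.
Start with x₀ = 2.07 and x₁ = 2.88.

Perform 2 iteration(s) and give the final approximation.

f(x) = ln(x) - 1
x₀ = 2.07, x₁ = 2.88

Secant formula: x_{n+1} = x_n - f(x_n)(x_n - x_{n-1})/(f(x_n) - f(x_{n-1}))

Iteration 1:
  f(2.070000) = -0.272451
  f(2.880000) = 0.057790
  x_2 = 2.880000 - 0.057790×(2.880000 - 2.070000)/(0.057790 - (-0.272451))
       = 2.738255
Iteration 2:
  f(2.880000) = 0.057790
  f(2.738255) = 0.007321
  x_3 = 2.738255 - 0.007321×(2.738255 - 2.880000)/(0.007321 - 0.057790)
       = 2.717694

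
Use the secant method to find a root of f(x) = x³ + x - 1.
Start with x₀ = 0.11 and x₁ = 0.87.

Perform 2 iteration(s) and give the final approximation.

f(x) = x³ + x - 1
x₀ = 0.11, x₁ = 0.87

Secant formula: x_{n+1} = x_n - f(x_n)(x_n - x_{n-1})/(f(x_n) - f(x_{n-1}))

Iteration 1:
  f(0.110000) = -0.888669
  f(0.870000) = 0.528503
  x_2 = 0.870000 - 0.528503×(0.870000 - 0.110000)/(0.528503 - (-0.888669))
       = 0.586575
Iteration 2:
  f(0.870000) = 0.528503
  f(0.586575) = -0.211602
  x_3 = 0.586575 - (-0.211602)×(0.586575 - 0.870000)/(-0.211602 - 0.528503)
       = 0.667608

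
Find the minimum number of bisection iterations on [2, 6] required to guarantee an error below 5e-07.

We need (b-a)/2^n ≤ 5e-07
(6 - 2)/2^n ≤ 5e-07
4/2^n ≤ 5e-07
2^n ≥ 8000000
n ≥ log₂(8000000) = 22.93
n ≥ 23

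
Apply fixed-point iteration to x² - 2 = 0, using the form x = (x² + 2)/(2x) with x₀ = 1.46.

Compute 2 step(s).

Equation: x² - 2 = 0
Fixed-point form: x = (x² + 2)/(2x)
x₀ = 1.46

x_1 = g(1.460000) = 1.414932
x_2 = g(1.414932) = 1.414214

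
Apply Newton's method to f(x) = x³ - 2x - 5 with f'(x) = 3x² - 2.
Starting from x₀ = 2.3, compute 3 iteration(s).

f(x) = x³ - 2x - 5
f'(x) = 3x² - 2
x₀ = 2.3

Newton-Raphson formula: x_{n+1} = x_n - f(x_n)/f'(x_n)

Iteration 1:
  f(2.300000) = 2.567000
  f'(2.300000) = 13.870000
  x_1 = 2.300000 - 2.567000/13.870000 = 2.114924
Iteration 2:
  f(2.114924) = 0.230006
  f'(2.114924) = 11.418714
  x_2 = 2.114924 - 0.230006/11.418714 = 2.094781
Iteration 3:
  f(2.094781) = 0.002566
  f'(2.094781) = 11.164327
  x_3 = 2.094781 - 0.002566/11.164327 = 2.094552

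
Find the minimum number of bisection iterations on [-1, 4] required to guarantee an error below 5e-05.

We need (b-a)/2^n ≤ 5e-05
(4 - (-1))/2^n ≤ 5e-05
5/2^n ≤ 5e-05
2^n ≥ 100000
n ≥ log₂(100000) = 16.61
n ≥ 17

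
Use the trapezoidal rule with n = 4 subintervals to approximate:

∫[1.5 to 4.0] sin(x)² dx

f(x) = sin(x)²
a = 1.5, b = 4.0, n = 4
h = (b - a)/n = 0.625000

Trapezoidal rule: (h/2)[f(x₀) + 2f(x₁) + 2f(x₂) + ... + f(xₙ)]

x_0 = 1.5000, f(x_0) = 0.994996, coefficient = 1
x_1 = 2.1250, f(x_1) = 0.723044, coefficient = 2
x_2 = 2.7500, f(x_2) = 0.145665, coefficient = 2
x_3 = 3.3750, f(x_3) = 0.053497, coefficient = 2
x_4 = 4.0000, f(x_4) = 0.572750, coefficient = 1

I ≈ (0.625000/2) × 3.412158 = 1.066299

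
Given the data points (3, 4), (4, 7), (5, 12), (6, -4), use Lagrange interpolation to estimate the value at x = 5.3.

Lagrange interpolation formula:
P(x) = Σ yᵢ × Lᵢ(x)
where Lᵢ(x) = Π_{j≠i} (x - xⱼ)/(xᵢ - xⱼ)

L_0(5.3) = (5.3 - 4)/(3 - 4) × (5.3 - 5)/(3 - 5) × (5.3 - 6)/(3 - 6) = 0.045500
L_1(5.3) = (5.3 - 3)/(4 - 3) × (5.3 - 5)/(4 - 5) × (5.3 - 6)/(4 - 6) = -0.241500
L_2(5.3) = (5.3 - 3)/(5 - 3) × (5.3 - 4)/(5 - 4) × (5.3 - 6)/(5 - 6) = 1.046500
L_3(5.3) = (5.3 - 3)/(6 - 3) × (5.3 - 4)/(6 - 4) × (5.3 - 5)/(6 - 5) = 0.149500

P(5.3) = 4×L_0(5.3) + 7×L_1(5.3) + 12×L_2(5.3) + (-4)×L_3(5.3)
P(5.3) = 10.451500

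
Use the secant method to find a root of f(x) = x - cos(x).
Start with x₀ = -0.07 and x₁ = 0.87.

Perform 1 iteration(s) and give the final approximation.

f(x) = x - cos(x)
x₀ = -0.07, x₁ = 0.87

Secant formula: x_{n+1} = x_n - f(x_n)(x_n - x_{n-1})/(f(x_n) - f(x_{n-1}))

Iteration 1:
  f(-0.070000) = -1.067551
  f(0.870000) = 0.225173
  x_2 = 0.870000 - 0.225173×(0.870000 - (-0.070000))/(0.225173 - (-1.067551))
       = 0.706266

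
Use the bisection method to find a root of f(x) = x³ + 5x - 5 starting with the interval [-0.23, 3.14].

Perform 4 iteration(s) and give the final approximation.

f(x) = x³ + 5x - 5
Initial interval: [-0.23, 3.14]

Iteration 1:
  c_1 = (-0.230000 + 3.140000)/2 = 1.455000
  f(c_1) = f(1.455000) = 5.355271
  f(a) × f(c) < 0, new interval: [-0.230000, 1.455000]
Iteration 2:
  c_2 = (-0.230000 + 1.455000)/2 = 0.612500
  f(c_2) = f(0.612500) = -1.707717
  f(a) × f(c) ≥ 0, new interval: [0.612500, 1.455000]
Iteration 3:
  c_3 = (0.612500 + 1.455000)/2 = 1.033750
  f(c_3) = f(1.033750) = 1.273456
  f(a) × f(c) < 0, new interval: [0.612500, 1.033750]
Iteration 4:
  c_4 = (0.612500 + 1.033750)/2 = 0.823125
  f(c_4) = f(0.823125) = -0.326679
  f(a) × f(c) ≥ 0, new interval: [0.823125, 1.033750]

After 4 iteration(s), the approximation is c_4 = 0.823125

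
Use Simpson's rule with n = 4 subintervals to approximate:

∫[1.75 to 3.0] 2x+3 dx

f(x) = 2x+3
a = 1.75, b = 3.0, n = 4
h = (b - a)/n = 0.312500

Simpson's rule: (h/3)[f(x₀) + 4f(x₁) + 2f(x₂) + ... + f(xₙ)]

x_0 = 1.7500, f(x_0) = 6.500000, coefficient = 1
x_1 = 2.0625, f(x_1) = 7.125000, coefficient = 4
x_2 = 2.3750, f(x_2) = 7.750000, coefficient = 2
x_3 = 2.6875, f(x_3) = 8.375000, coefficient = 4
x_4 = 3.0000, f(x_4) = 9.000000, coefficient = 1

I ≈ (0.312500/3) × 93.000000 = 9.687500
Exact value: 9.687500
Error: 0.000000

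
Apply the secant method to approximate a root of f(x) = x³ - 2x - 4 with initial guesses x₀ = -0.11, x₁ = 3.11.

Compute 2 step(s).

f(x) = x³ - 2x - 4
x₀ = -0.11, x₁ = 3.11

Secant formula: x_{n+1} = x_n - f(x_n)(x_n - x_{n-1})/(f(x_n) - f(x_{n-1}))

Iteration 1:
  f(-0.110000) = -3.781331
  f(3.110000) = 19.860231
  x_2 = 3.110000 - 19.860231×(3.110000 - (-0.110000))/(19.860231 - (-3.781331))
       = 0.405020
Iteration 2:
  f(3.110000) = 19.860231
  f(0.405020) = -4.743601
  x_3 = 0.405020 - (-4.743601)×(0.405020 - 3.110000)/(-4.743601 - 19.860231)
       = 0.926538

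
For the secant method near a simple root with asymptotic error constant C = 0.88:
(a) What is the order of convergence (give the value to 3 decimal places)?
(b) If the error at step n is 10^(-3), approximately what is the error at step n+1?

(a) Secant method has superlinear convergence with order φ = (1+√5)/2 ≈ 1.618.
    This means |e_{n+1}| ≈ C|e_n|^1.618.

(b) With |e_n| = 10^(-3) and C = 0.88:
    |e_{n+1}| ≈ 0.88 × (10^(-3))^1.618 = 0.88 × 10^(-4.85)

(a) ≈ 1.618 (golden ratio); (b) |e_{n+1}| ≈ 1.231e-05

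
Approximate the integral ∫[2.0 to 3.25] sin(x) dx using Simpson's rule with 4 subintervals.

f(x) = sin(x)
a = 2.0, b = 3.25, n = 4
h = (b - a)/n = 0.312500

Simpson's rule: (h/3)[f(x₀) + 4f(x₁) + 2f(x₂) + ... + f(xₙ)]

x_0 = 2.0000, f(x_0) = 0.909297, coefficient = 1
x_1 = 2.3125, f(x_1) = 0.737319, coefficient = 4
x_2 = 2.6250, f(x_2) = 0.493920, coefficient = 2
x_3 = 2.9375, f(x_3) = 0.202679, coefficient = 4
x_4 = 3.2500, f(x_4) = -0.108195, coefficient = 1

I ≈ (0.312500/3) × 5.548933 = 0.578014
Exact value: 0.577983
Error: 0.000031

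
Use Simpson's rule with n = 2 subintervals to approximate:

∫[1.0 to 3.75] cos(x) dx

f(x) = cos(x)
a = 1.0, b = 3.75, n = 2
h = (b - a)/n = 1.375000

Simpson's rule: (h/3)[f(x₀) + 4f(x₁) + 2f(x₂) + ... + f(xₙ)]

x_0 = 1.0000, f(x_0) = 0.540302, coefficient = 1
x_1 = 2.3750, f(x_1) = -0.720278, coefficient = 4
x_2 = 3.7500, f(x_2) = -0.820559, coefficient = 1

I ≈ (1.375000/3) × -3.161371 = -1.448962
Exact value: -1.413032
Error: 0.035929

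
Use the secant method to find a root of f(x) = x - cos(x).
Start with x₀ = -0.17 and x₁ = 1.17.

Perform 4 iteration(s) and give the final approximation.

f(x) = x - cos(x)
x₀ = -0.17, x₁ = 1.17

Secant formula: x_{n+1} = x_n - f(x_n)(x_n - x_{n-1})/(f(x_n) - f(x_{n-1}))

Iteration 1:
  f(-0.170000) = -1.155585
  f(1.170000) = 0.779848
  x_2 = 1.170000 - 0.779848×(1.170000 - (-0.170000))/(0.779848 - (-1.155585))
       = 0.630071
Iteration 2:
  f(1.170000) = 0.779848
  f(0.630071) = -0.177915
  x_3 = 0.630071 - (-0.177915)×(0.630071 - 1.170000)/(-0.177915 - 0.779848)
       = 0.730369
Iteration 3:
  f(0.630071) = -0.177915
  f(0.730369) = -0.014560
  x_4 = 0.730369 - (-0.014560)×(0.730369 - 0.630071)/(-0.014560 - (-0.177915))
       = 0.739308
Iteration 4:
  f(0.730369) = -0.014560
  f(0.739308) = 0.000373
  x_5 = 0.739308 - 0.000373×(0.739308 - 0.730369)/(0.000373 - (-0.014560))
       = 0.739085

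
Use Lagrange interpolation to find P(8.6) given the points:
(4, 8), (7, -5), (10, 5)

Lagrange interpolation formula:
P(x) = Σ yᵢ × Lᵢ(x)
where Lᵢ(x) = Π_{j≠i} (x - xⱼ)/(xᵢ - xⱼ)

L_0(8.6) = (8.6 - 7)/(4 - 7) × (8.6 - 10)/(4 - 10) = -0.124444
L_1(8.6) = (8.6 - 4)/(7 - 4) × (8.6 - 10)/(7 - 10) = 0.715556
L_2(8.6) = (8.6 - 4)/(10 - 4) × (8.6 - 7)/(10 - 7) = 0.408889

P(8.6) = 8×L_0(8.6) + (-5)×L_1(8.6) + 5×L_2(8.6)
P(8.6) = -2.528889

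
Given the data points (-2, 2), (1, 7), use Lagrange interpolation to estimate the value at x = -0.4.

Lagrange interpolation formula:
P(x) = Σ yᵢ × Lᵢ(x)
where Lᵢ(x) = Π_{j≠i} (x - xⱼ)/(xᵢ - xⱼ)

L_0(-0.4) = (-0.4 - 1)/(-2 - 1) = 0.466667
L_1(-0.4) = (-0.4 - (-2))/(1 - (-2)) = 0.533333

P(-0.4) = 2×L_0(-0.4) + 7×L_1(-0.4)
P(-0.4) = 4.666667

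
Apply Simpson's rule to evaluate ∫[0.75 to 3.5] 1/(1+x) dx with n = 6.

f(x) = 1/(1+x)
a = 0.75, b = 3.5, n = 6
h = (b - a)/n = 0.458333

Simpson's rule: (h/3)[f(x₀) + 4f(x₁) + 2f(x₂) + ... + f(xₙ)]

x_0 = 0.7500, f(x_0) = 0.571429, coefficient = 1
x_1 = 1.2083, f(x_1) = 0.452830, coefficient = 4
x_2 = 1.6667, f(x_2) = 0.375000, coefficient = 2
x_3 = 2.1250, f(x_3) = 0.320000, coefficient = 4
x_4 = 2.5833, f(x_4) = 0.279070, coefficient = 2
x_5 = 3.0417, f(x_5) = 0.247423, coefficient = 4
x_6 = 3.5000, f(x_6) = 0.222222, coefficient = 1

I ≈ (0.458333/3) × 6.182802 = 0.944595
Exact value: 0.944462
Error: 0.000133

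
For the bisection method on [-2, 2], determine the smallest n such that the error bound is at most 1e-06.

We need (b-a)/2^n ≤ 1e-06
(2 - (-2))/2^n ≤ 1e-06
4/2^n ≤ 1e-06
2^n ≥ 4000000
n ≥ log₂(4000000) = 21.93
n ≥ 22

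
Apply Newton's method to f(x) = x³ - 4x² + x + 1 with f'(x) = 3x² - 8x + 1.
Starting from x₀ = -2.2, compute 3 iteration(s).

f(x) = x³ - 4x² + x + 1
f'(x) = 3x² - 8x + 1
x₀ = -2.2

Newton-Raphson formula: x_{n+1} = x_n - f(x_n)/f'(x_n)

Iteration 1:
  f(-2.200000) = -31.208000
  f'(-2.200000) = 33.120000
  x_1 = -2.200000 - (-31.208000)/33.120000 = -1.257729
Iteration 2:
  f(-1.257729) = -8.574845
  f'(-1.257729) = 15.807486
  x_2 = -1.257729 - (-8.574845)/15.807486 = -0.715275
Iteration 3:
  f(-0.715275) = -2.127694
  f'(-0.715275) = 8.257053
  x_3 = -0.715275 - (-2.127694)/8.257053 = -0.457593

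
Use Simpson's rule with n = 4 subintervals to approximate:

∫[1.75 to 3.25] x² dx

f(x) = x²
a = 1.75, b = 3.25, n = 4
h = (b - a)/n = 0.375000

Simpson's rule: (h/3)[f(x₀) + 4f(x₁) + 2f(x₂) + ... + f(xₙ)]

x_0 = 1.7500, f(x_0) = 3.062500, coefficient = 1
x_1 = 2.1250, f(x_1) = 4.515625, coefficient = 4
x_2 = 2.5000, f(x_2) = 6.250000, coefficient = 2
x_3 = 2.8750, f(x_3) = 8.265625, coefficient = 4
x_4 = 3.2500, f(x_4) = 10.562500, coefficient = 1

I ≈ (0.375000/3) × 77.250000 = 9.656250
Exact value: 9.656250
Error: 0.000000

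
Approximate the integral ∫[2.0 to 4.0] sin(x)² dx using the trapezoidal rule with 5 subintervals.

f(x) = sin(x)²
a = 2.0, b = 4.0, n = 5
h = (b - a)/n = 0.400000

Trapezoidal rule: (h/2)[f(x₀) + 2f(x₁) + 2f(x₂) + ... + f(xₙ)]

x_0 = 2.0000, f(x_0) = 0.826822, coefficient = 1
x_1 = 2.4000, f(x_1) = 0.456251, coefficient = 2
x_2 = 2.8000, f(x_2) = 0.112217, coefficient = 2
x_3 = 3.2000, f(x_3) = 0.003408, coefficient = 2
x_4 = 3.6000, f(x_4) = 0.195824, coefficient = 2
x_5 = 4.0000, f(x_5) = 0.572750, coefficient = 1

I ≈ (0.400000/2) × 2.934971 = 0.586994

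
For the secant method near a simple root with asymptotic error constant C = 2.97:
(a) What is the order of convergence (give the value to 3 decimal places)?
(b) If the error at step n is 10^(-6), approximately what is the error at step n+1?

(a) Secant method has superlinear convergence with order φ = (1+√5)/2 ≈ 1.618.
    This means |e_{n+1}| ≈ C|e_n|^1.618.

(b) With |e_n| = 10^(-6) and C = 2.97:
    |e_{n+1}| ≈ 2.97 × (10^(-6))^1.618 = 2.97 × 10^(-9.71)

(a) ≈ 1.618 (golden ratio); (b) |e_{n+1}| ≈ 5.815e-10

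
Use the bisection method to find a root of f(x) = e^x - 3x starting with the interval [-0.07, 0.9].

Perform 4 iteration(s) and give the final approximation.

f(x) = e^x - 3x
Initial interval: [-0.07, 0.9]

Iteration 1:
  c_1 = (-0.070000 + 0.900000)/2 = 0.415000
  f(c_1) = f(0.415000) = 0.269371
  f(a) × f(c) ≥ 0, new interval: [0.415000, 0.900000]
Iteration 2:
  c_2 = (0.415000 + 0.900000)/2 = 0.657500
  f(c_2) = f(0.657500) = -0.042539
  f(a) × f(c) < 0, new interval: [0.415000, 0.657500]
Iteration 3:
  c_3 = (0.415000 + 0.657500)/2 = 0.536250
  f(c_3) = f(0.536250) = 0.100834
  f(a) × f(c) ≥ 0, new interval: [0.536250, 0.657500]
Iteration 4:
  c_4 = (0.536250 + 0.657500)/2 = 0.596875
  f(c_4) = f(0.596875) = 0.025809
  f(a) × f(c) ≥ 0, new interval: [0.596875, 0.657500]

After 4 iteration(s), the approximation is c_4 = 0.596875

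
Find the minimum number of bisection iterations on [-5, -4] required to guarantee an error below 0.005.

We need (b-a)/2^n ≤ 0.005
(-4 - (-5))/2^n ≤ 0.005
1/2^n ≤ 0.005
2^n ≥ 200
n ≥ log₂(200) = 7.64
n ≥ 8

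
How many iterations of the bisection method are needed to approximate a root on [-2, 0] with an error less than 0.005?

We need (b-a)/2^n ≤ 0.005
(0 - (-2))/2^n ≤ 0.005
2/2^n ≤ 0.005
2^n ≥ 400
n ≥ log₂(400) = 8.64
n ≥ 9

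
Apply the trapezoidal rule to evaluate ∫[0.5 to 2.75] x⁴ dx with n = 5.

f(x) = x⁴
a = 0.5, b = 2.75, n = 5
h = (b - a)/n = 0.450000

Trapezoidal rule: (h/2)[f(x₀) + 2f(x₁) + 2f(x₂) + ... + f(xₙ)]

x_0 = 0.5000, f(x_0) = 0.062500, coefficient = 1
x_1 = 0.9500, f(x_1) = 0.814506, coefficient = 2
x_2 = 1.4000, f(x_2) = 3.841600, coefficient = 2
x_3 = 1.8500, f(x_3) = 11.713506, coefficient = 2
x_4 = 2.3000, f(x_4) = 27.984100, coefficient = 2
x_5 = 2.7500, f(x_5) = 57.191406, coefficient = 1

I ≈ (0.450000/2) × 145.961331 = 32.841300
Exact value: 31.449023
Error: 1.392276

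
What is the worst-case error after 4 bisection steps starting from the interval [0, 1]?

Bisection error bound: |error| ≤ (b-a)/2^n
|error| ≤ (1 - 0)/2^4 = 1/2^4
|error| ≤ 0.0625000000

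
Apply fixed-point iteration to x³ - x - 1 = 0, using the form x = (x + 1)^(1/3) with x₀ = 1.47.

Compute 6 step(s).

Equation: x³ - x - 1 = 0
Fixed-point form: x = (x + 1)^(1/3)
x₀ = 1.47

x_1 = g(1.470000) = 1.351758
x_2 = g(1.351758) = 1.329834
x_3 = g(1.329834) = 1.325689
x_4 = g(1.325689) = 1.324902
x_5 = g(1.324902) = 1.324753
x_6 = g(1.324753) = 1.324725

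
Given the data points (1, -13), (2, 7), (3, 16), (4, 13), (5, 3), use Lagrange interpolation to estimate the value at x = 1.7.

Lagrange interpolation formula:
P(x) = Σ yᵢ × Lᵢ(x)
where Lᵢ(x) = Π_{j≠i} (x - xⱼ)/(xᵢ - xⱼ)

L_0(1.7) = (1.7 - 2)/(1 - 2) × (1.7 - 3)/(1 - 3) × (1.7 - 4)/(1 - 4) × (1.7 - 5)/(1 - 5) = 0.123338
L_1(1.7) = (1.7 - 1)/(2 - 1) × (1.7 - 3)/(2 - 3) × (1.7 - 4)/(2 - 4) × (1.7 - 5)/(2 - 5) = 1.151150
L_2(1.7) = (1.7 - 1)/(3 - 1) × (1.7 - 2)/(3 - 2) × (1.7 - 4)/(3 - 4) × (1.7 - 5)/(3 - 5) = -0.398475
L_3(1.7) = (1.7 - 1)/(4 - 1) × (1.7 - 2)/(4 - 2) × (1.7 - 3)/(4 - 3) × (1.7 - 5)/(4 - 5) = 0.150150
L_4(1.7) = (1.7 - 1)/(5 - 1) × (1.7 - 2)/(5 - 2) × (1.7 - 3)/(5 - 3) × (1.7 - 4)/(5 - 4) = -0.026163

P(1.7) = (-13)×L_0(1.7) + 7×L_1(1.7) + 16×L_2(1.7) + 13×L_3(1.7) + 3×L_4(1.7)
P(1.7) = 1.952525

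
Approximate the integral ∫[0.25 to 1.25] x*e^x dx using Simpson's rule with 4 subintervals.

f(x) = x*e^x
a = 0.25, b = 1.25, n = 4
h = (b - a)/n = 0.250000

Simpson's rule: (h/3)[f(x₀) + 4f(x₁) + 2f(x₂) + ... + f(xₙ)]

x_0 = 0.2500, f(x_0) = 0.321006, coefficient = 1
x_1 = 0.5000, f(x_1) = 0.824361, coefficient = 4
x_2 = 0.7500, f(x_2) = 1.587750, coefficient = 2
x_3 = 1.0000, f(x_3) = 2.718282, coefficient = 4
x_4 = 1.2500, f(x_4) = 4.362929, coefficient = 1

I ≈ (0.250000/3) × 22.030005 = 1.835834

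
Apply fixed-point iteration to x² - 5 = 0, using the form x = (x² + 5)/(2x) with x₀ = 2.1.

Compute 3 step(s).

Equation: x² - 5 = 0
Fixed-point form: x = (x² + 5)/(2x)
x₀ = 2.1

x_1 = g(2.100000) = 2.240476
x_2 = g(2.240476) = 2.236072
x_3 = g(2.236072) = 2.236068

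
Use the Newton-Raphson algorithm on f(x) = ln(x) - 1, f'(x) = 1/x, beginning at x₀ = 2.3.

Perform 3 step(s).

f(x) = ln(x) - 1
f'(x) = 1/x
x₀ = 2.3

Newton-Raphson formula: x_{n+1} = x_n - f(x_n)/f'(x_n)

Iteration 1:
  f(2.300000) = -0.167091
  f'(2.300000) = 0.434783
  x_1 = 2.300000 - (-0.167091)/0.434783 = 2.684309
Iteration 2:
  f(2.684309) = -0.012577
  f'(2.684309) = 0.372535
  x_2 = 2.684309 - (-0.012577)/0.372535 = 2.718069
Iteration 3:
  f(2.718069) = -0.000078
  f'(2.718069) = 0.367908
  x_3 = 2.718069 - (-0.000078)/0.367908 = 2.718282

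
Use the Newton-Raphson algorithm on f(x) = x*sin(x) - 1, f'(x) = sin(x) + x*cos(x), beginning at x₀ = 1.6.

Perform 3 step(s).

f(x) = x*sin(x) - 1
f'(x) = sin(x) + x*cos(x)
x₀ = 1.6

Newton-Raphson formula: x_{n+1} = x_n - f(x_n)/f'(x_n)

Iteration 1:
  f(1.600000) = 0.599318
  f'(1.600000) = 0.952854
  x_1 = 1.600000 - 0.599318/0.952854 = 0.971029
Iteration 2:
  f(0.971029) = -0.198448
  f'(0.971029) = 1.373565
  x_2 = 0.971029 - (-0.198448)/1.373565 = 1.115505
Iteration 3:
  f(1.115505) = 0.001872
  f'(1.115505) = 1.388647
  x_3 = 1.115505 - 0.001872/1.388647 = 1.114157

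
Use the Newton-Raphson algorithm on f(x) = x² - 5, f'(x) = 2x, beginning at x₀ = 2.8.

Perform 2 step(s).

f(x) = x² - 5
f'(x) = 2x
x₀ = 2.8

Newton-Raphson formula: x_{n+1} = x_n - f(x_n)/f'(x_n)

Iteration 1:
  f(2.800000) = 2.840000
  f'(2.800000) = 5.600000
  x_1 = 2.800000 - 2.840000/5.600000 = 2.292857
Iteration 2:
  f(2.292857) = 0.257194
  f'(2.292857) = 4.585714
  x_2 = 2.292857 - 0.257194/4.585714 = 2.236771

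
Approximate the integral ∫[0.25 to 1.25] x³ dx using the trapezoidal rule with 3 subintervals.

f(x) = x³
a = 0.25, b = 1.25, n = 3
h = (b - a)/n = 0.333333

Trapezoidal rule: (h/2)[f(x₀) + 2f(x₁) + 2f(x₂) + ... + f(xₙ)]

x_0 = 0.2500, f(x_0) = 0.015625, coefficient = 1
x_1 = 0.5833, f(x_1) = 0.198495, coefficient = 2
x_2 = 0.9167, f(x_2) = 0.770255, coefficient = 2
x_3 = 1.2500, f(x_3) = 1.953125, coefficient = 1

I ≈ (0.333333/2) × 3.906250 = 0.651042
Exact value: 0.609375
Error: 0.041667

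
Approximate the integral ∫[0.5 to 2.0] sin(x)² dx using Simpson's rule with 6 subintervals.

f(x) = sin(x)²
a = 0.5, b = 2.0, n = 6
h = (b - a)/n = 0.250000

Simpson's rule: (h/3)[f(x₀) + 4f(x₁) + 2f(x₂) + ... + f(xₙ)]

x_0 = 0.5000, f(x_0) = 0.229849, coefficient = 1
x_1 = 0.7500, f(x_1) = 0.464631, coefficient = 4
x_2 = 1.0000, f(x_2) = 0.708073, coefficient = 2
x_3 = 1.2500, f(x_3) = 0.900572, coefficient = 4
x_4 = 1.5000, f(x_4) = 0.994996, coefficient = 2
x_5 = 1.7500, f(x_5) = 0.968228, coefficient = 4
x_6 = 2.0000, f(x_6) = 0.826822, coefficient = 1

I ≈ (0.250000/3) × 13.796536 = 1.149711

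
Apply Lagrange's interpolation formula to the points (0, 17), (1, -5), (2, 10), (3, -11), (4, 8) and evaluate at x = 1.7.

Lagrange interpolation formula:
P(x) = Σ yᵢ × Lᵢ(x)
where Lᵢ(x) = Π_{j≠i} (x - xⱼ)/(xᵢ - xⱼ)

L_0(1.7) = (1.7 - 1)/(0 - 1) × (1.7 - 2)/(0 - 2) × (1.7 - 3)/(0 - 3) × (1.7 - 4)/(0 - 4) = -0.026163
L_1(1.7) = (1.7 - 0)/(1 - 0) × (1.7 - 2)/(1 - 2) × (1.7 - 3)/(1 - 3) × (1.7 - 4)/(1 - 4) = 0.254150
L_2(1.7) = (1.7 - 0)/(2 - 0) × (1.7 - 1)/(2 - 1) × (1.7 - 3)/(2 - 3) × (1.7 - 4)/(2 - 4) = 0.889525
L_3(1.7) = (1.7 - 0)/(3 - 0) × (1.7 - 1)/(3 - 1) × (1.7 - 2)/(3 - 2) × (1.7 - 4)/(3 - 4) = -0.136850
L_4(1.7) = (1.7 - 0)/(4 - 0) × (1.7 - 1)/(4 - 1) × (1.7 - 2)/(4 - 2) × (1.7 - 3)/(4 - 3) = 0.019338

P(1.7) = 17×L_0(1.7) + (-5)×L_1(1.7) + 10×L_2(1.7) + (-11)×L_3(1.7) + 8×L_4(1.7)
P(1.7) = 8.839787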